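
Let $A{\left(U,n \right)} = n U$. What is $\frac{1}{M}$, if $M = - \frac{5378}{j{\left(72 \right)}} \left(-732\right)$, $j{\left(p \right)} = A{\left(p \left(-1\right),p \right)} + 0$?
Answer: $- \frac{216}{164029} \approx -0.0013168$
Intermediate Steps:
$A{\left(U,n \right)} = U n$
$j{\left(p \right)} = - p^{2}$ ($j{\left(p \right)} = p \left(-1\right) p + 0 = - p p + 0 = - p^{2} + 0 = - p^{2}$)
$M = - \frac{164029}{216}$ ($M = - \frac{5378}{\left(-1\right) 72^{2}} \left(-732\right) = - \frac{5378}{\left(-1\right) 5184} \left(-732\right) = - \frac{5378}{-5184} \left(-732\right) = \left(-5378\right) \left(- \frac{1}{5184}\right) \left(-732\right) = \frac{2689}{2592} \left(-732\right) = - \frac{164029}{216} \approx -759.39$)
$\frac{1}{M} = \frac{1}{- \frac{164029}{216}} = - \frac{216}{164029}$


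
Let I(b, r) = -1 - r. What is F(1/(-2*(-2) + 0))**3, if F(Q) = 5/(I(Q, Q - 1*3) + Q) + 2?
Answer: 729/8 ≈ 91.125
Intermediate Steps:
F(Q) = 9/2 (F(Q) = 5/((-1 - (Q - 1*3)) + Q) + 2 = 5/((-1 - (Q - 3)) + Q) + 2 = 5/((-1 - (-3 + Q)) + Q) + 2 = 5/((-1 + (3 - Q)) + Q) + 2 = 5/((2 - Q) + Q) + 2 = 5/2 + 2 = 9/2)
F(1/(-2*(-2) + 0))**3 = (9/2)**3 = 729/8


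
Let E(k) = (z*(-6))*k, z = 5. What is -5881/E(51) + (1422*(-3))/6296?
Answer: 7624949/2408220 ≈ 3.1662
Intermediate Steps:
E(k) = -30*k (E(k) = (5*(-6))*k = -30*k)
-5881/E(51) + (1422*(-3))/6296 = -5881/((-30*51)) + (1422*(-3))/6296 = -5881/(-1530) - 4266*1/6296 = -5881*(-1/1530) - 2133/3148 = 5881/1530 - 2133/3148 = 7624949/2408220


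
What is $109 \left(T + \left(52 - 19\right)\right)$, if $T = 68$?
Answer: $11009$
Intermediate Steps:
$109 \left(T + \left(52 - 19\right)\right) = 109 \left(68 + \left(52 - 19\right)\right) = 109 \left(68 + 33\right) = 109 \cdot 101 = 11009$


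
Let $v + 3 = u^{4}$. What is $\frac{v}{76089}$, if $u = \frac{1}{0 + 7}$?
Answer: $- \frac{554}{14053053} \approx -3.9422 \cdot 10^{-5}$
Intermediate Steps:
$u = \frac{1}{7} \approx 0.14286$
$v = - \frac{7202}{2401}$ ($v = -3 + \left(\frac{1}{7}\right)^{4} = -3 + \frac{1}{2401} = - \frac{7202}{2401} \approx -2.9996$)
$\frac{v}{76089} = - \frac{7202}{2401 \cdot 76089} = \left(- \frac{7202}{2401}\right) \frac{1}{76089} = - \frac{554}{14053053}$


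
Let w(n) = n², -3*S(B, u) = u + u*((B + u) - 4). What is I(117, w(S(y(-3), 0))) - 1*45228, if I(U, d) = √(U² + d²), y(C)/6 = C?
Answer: -45111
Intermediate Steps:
y(C) = 6*C
S(B, u) = -u/3 - u*(-4 + B + u)/3 (S(B, u) = -(u + u*((B + u) - 4))/3 = -(u + u*(-4 + B + u))/3 = -u/3 - u*(-4 + B + u)/3)
I(117, w(S(y(-3), 0))) - 1*45228 = √(117² + (((⅓)*0*(3 - 6*(-3) - 1*0))²)²) - 1*45228 = √(13689 + (((⅓)*0*(3 - 1*(-18) + 0))²)²) - 45228 = √(13689 + (((⅓)*0*(3 + 18 + 0))²)²) - 45228 = √(13689 + (((⅓)*0*21)²)²) - 45228 = √(13689 + (0²)²) - 45228 = √(13689 + 0²) - 45228 = √(13689 + 0) - 45228 = √13689 - 45228 = 117 - 45228 = -45111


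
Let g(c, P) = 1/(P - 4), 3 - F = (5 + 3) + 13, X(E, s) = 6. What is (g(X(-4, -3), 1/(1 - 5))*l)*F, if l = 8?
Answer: 576/17 ≈ 33.882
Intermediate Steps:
F = -18 (F = 3 - ((5 + 3) + 13) = 3 - (8 + 13) = 3 - 1*21 = 3 - 21 = -18)
g(c, P) = 1/(-4 + P)
(g(X(-4, -3), 1/(1 - 5))*l)*F = (8/(-4 + 1/(1 - 5)))*(-18) = (8/(-4 + 1/(-4)))*(-18) = (8/(-4 - ¼))*(-18) = (8/(-17/4))*(-18) = -4/17*8*(-18) = -32/17*(-18) = 576/17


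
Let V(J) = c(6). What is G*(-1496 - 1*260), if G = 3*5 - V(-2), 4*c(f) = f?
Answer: -23706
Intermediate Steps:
c(f) = f/4
V(J) = 3/2 (V(J) = (¼)*6 = 3/2)
G = 27/2 (G = 3*5 - 1*3/2 = 15 - 3/2 = 27/2 ≈ 13.500)
G*(-1496 - 1*260) = 27*(-1496 - 1*260)/2 = 27*(-1496 - 260)/2 = (27/2)*(-1756) = -23706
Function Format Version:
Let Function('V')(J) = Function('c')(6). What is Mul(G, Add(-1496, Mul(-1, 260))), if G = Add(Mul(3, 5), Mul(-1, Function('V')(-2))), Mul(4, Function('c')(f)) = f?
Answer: -23706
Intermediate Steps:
Function('c')(f) = Mul(Rational(1, 4), f)
Function('V')(J) = Rational(3, 2) (Function('V')(J) = Mul(Rational(1, 4), 6) = Rational(3, 2))
G = Rational(27, 2) (G = Add(Mul(3, 5), Mul(-1, Rational(3, 2))) = Add(15, Rational(-3, 2)) = Rational(27, 2) ≈ 13.500)
Mul(G, Add(-1496, Mul(-1, 260))) = Mul(Rational(27, 2), Add(-1496, Mul(-1, 260))) = Mul(Rational(27, 2), Add(-1496, -260)) = Mul(Rational(27, 2), -1756) = -23706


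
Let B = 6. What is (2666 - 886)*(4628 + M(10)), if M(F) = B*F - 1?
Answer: 8342860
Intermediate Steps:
M(F) = -1 + 6*F (M(F) = 6*F - 1 = -1 + 6*F)
(2666 - 886)*(4628 + M(10)) = (2666 - 886)*(4628 + (-1 + 6*10)) = 1780*(4628 + (-1 + 60)) = 1780*(4628 + 59) = 1780*4687 = 8342860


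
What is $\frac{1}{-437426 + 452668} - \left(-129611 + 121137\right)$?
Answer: $\frac{129160709}{15242} \approx 8474.0$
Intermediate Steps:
$\frac{1}{-437426 + 452668} - \left(-129611 + 121137\right) = \frac{1}{15242} - -8474 = \frac{1}{15242} + 8474 = \frac{129160709}{15242}$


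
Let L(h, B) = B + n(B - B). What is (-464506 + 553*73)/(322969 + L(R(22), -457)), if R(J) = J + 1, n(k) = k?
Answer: -141379/107504 ≈ -1.3151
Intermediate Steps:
R(J) = 1 + J
L(h, B) = B (L(h, B) = B + (B - B) = B + 0 = B)
(-464506 + 553*73)/(322969 + L(R(22), -457)) = (-464506 + 553*73)/(322969 - 457) = (-464506 + 40369)/322512 = -424137*1/322512 = -141379/107504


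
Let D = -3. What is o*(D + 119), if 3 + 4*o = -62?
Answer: -1885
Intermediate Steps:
o = -65/4 (o = -3/4 + (1/4)*(-62) = -3/4 - 31/2 = -65/4 ≈ -16.250)
o*(D + 119) = -65*(-3 + 119)/4 = -65/4*116 = -1885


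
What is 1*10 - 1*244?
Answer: -234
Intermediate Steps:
1*10 - 1*244 = 10 - 244 = -234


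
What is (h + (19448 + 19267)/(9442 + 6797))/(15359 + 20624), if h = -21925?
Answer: -118667120/194775979 ≈ -0.60925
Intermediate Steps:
(h + (19448 + 19267)/(9442 + 6797))/(15359 + 20624) = (-21925 + (19448 + 19267)/(9442 + 6797))/(15359 + 20624) = (-21925 + 38715/16239)/35983 = (-21925 + 38715*(1/16239))*(1/35983) = (-21925 + 12905/5413)*(1/35983) = -118667120/5413*1/35983 = -118667120/194775979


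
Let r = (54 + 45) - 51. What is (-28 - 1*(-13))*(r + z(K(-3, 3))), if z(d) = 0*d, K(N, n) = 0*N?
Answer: -720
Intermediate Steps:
K(N, n) = 0
z(d) = 0
r = 48 (r = 99 - 51 = 48)
(-28 - 1*(-13))*(r + z(K(-3, 3))) = (-28 - 1*(-13))*(48 + 0) = (-28 + 13)*48 = -15*48 = -720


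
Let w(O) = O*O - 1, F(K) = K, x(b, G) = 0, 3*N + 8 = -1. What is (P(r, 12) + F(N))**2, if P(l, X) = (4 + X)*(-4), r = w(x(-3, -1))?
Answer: 4489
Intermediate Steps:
N = -3 (N = -8/3 + (1/3)*(-1) = -8/3 - 1/3 = -3)
w(O) = -1 + O**2 (w(O) = O**2 - 1 = -1 + O**2)
r = -1 (r = -1 + 0**2 = -1 + 0 = -1)
P(l, X) = -16 - 4*X
(P(r, 12) + F(N))**2 = ((-16 - 4*12) - 3)**2 = ((-16 - 48) - 3)**2 = (-64 - 3)**2 = (-67)**2 = 4489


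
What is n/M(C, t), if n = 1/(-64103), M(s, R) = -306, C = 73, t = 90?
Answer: 1/19615518 ≈ 5.0980e-8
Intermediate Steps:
n = -1/64103 ≈ -1.5600e-5
n/M(C, t) = -1/64103/(-306) = -1/64103*(-1/306) = 1/19615518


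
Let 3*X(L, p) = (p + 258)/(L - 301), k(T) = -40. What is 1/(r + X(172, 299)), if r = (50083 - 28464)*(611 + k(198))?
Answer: 387/4777301206 ≈ 8.1008e-8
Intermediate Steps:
X(L, p) = (258 + p)/(3*(-301 + L)) (X(L, p) = ((p + 258)/(L - 301))/3 = ((258 + p)/(-301 + L))/3 = (258 + p)/(3*(-301 + L)))
r = 12344449 (r = (50083 - 28464)*(611 - 40) = 21619*571 = 12344449)
1/(r + X(172, 299)) = 1/(12344449 + (258 + 299)/(3*(-301 + 172))) = 1/(12344449 + (⅓)*557/(-129)) = 1/(12344449 + (⅓)*(-1/129)*557) = 1/(12344449 - 557/387) = 1/(4777301206/387) = 387/4777301206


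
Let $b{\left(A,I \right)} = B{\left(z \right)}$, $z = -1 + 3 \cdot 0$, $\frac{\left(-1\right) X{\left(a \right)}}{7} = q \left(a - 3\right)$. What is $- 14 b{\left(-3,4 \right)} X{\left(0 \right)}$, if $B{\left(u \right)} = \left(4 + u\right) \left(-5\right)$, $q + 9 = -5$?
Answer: $-61740$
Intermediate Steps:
$q = -14$ ($q = -9 - 5 = -14$)
$X{\left(a \right)} = -294 + 98 a$ ($X{\left(a \right)} = - 7 \left(- 14 \left(a - 3\right)\right) = - 7 \left(- 14 \left(-3 + a\right)\right) = - 7 \left(42 - 14 a\right) = -294 + 98 a$)
$z = -1$ ($z = -1 + 0 = -1$)
$B{\left(u \right)} = -20 - 5 u$
$b{\left(A,I \right)} = -15$ ($b{\left(A,I \right)} = -20 - -5 = -20 + 5 = -15$)
$- 14 b{\left(-3,4 \right)} X{\left(0 \right)} = \left(-14\right) \left(-15\right) \left(-294 + 98 \cdot 0\right) = 210 \left(-294 + 0\right) = 210 \left(-294\right) = -61740$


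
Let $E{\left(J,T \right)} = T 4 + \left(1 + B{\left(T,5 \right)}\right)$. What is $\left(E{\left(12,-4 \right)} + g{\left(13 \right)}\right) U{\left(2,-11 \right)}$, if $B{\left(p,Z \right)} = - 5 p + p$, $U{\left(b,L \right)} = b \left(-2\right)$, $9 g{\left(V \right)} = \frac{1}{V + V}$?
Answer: $- \frac{470}{117} \approx -4.0171$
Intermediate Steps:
$g{\left(V \right)} = \frac{1}{18 V}$ ($g{\left(V \right)} = \frac{1}{9 \left(V + V\right)} = \frac{1}{9 \cdot 2 V} = \frac{\frac{1}{2} \frac{1}{V}}{9} = \frac{1}{18 V}$)
$U{\left(b,L \right)} = - 2 b$
$B{\left(p,Z \right)} = - 4 p$
$E{\left(J,T \right)} = 1$ ($E{\left(J,T \right)} = T 4 - \left(-1 + 4 T\right) = 4 T - \left(-1 + 4 T\right) = 1$)
$\left(E{\left(12,-4 \right)} + g{\left(13 \right)}\right) U{\left(2,-11 \right)} = \left(1 + \frac{1}{18 \cdot 13}\right) \left(\left(-2\right) 2\right) = \left(1 + \frac{1}{18} \cdot \frac{1}{13}\right) \left(-4\right) = \left(1 + \frac{1}{234}\right) \left(-4\right) = \frac{235}{234} \left(-4\right) = - \frac{470}{117}$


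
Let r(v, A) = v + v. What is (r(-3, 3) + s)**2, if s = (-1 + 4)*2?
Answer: 0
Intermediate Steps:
r(v, A) = 2*v
s = 6 (s = 3*2 = 6)
(r(-3, 3) + s)**2 = (2*(-3) + 6)**2 = (-6 + 6)**2 = 0**2 = 0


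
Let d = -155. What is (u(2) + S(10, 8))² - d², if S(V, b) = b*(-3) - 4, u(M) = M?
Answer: -23349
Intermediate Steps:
S(V, b) = -4 - 3*b (S(V, b) = -3*b - 4 = -4 - 3*b)
(u(2) + S(10, 8))² - d² = (2 + (-4 - 3*8))² - 1*(-155)² = (2 + (-4 - 24))² - 1*24025 = (2 - 28)² - 24025 = (-26)² - 24025 = 676 - 24025 = -23349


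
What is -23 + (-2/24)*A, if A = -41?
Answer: -235/12 ≈ -19.583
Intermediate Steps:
-23 + (-2/24)*A = -23 - 2/24*(-41) = -23 - 2*1/24*(-41) = -23 - 1/12*(-41) = -23 + 41/12 = -235/12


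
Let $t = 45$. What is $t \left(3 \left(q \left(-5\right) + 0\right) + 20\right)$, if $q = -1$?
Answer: $1575$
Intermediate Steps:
$t \left(3 \left(q \left(-5\right) + 0\right) + 20\right) = 45 \left(3 \left(\left(-1\right) \left(-5\right) + 0\right) + 20\right) = 45 \left(3 \left(5 + 0\right) + 20\right) = 45 \left(3 \cdot 5 + 20\right) = 45 \left(15 + 20\right) = 45 \cdot 35 = 1575$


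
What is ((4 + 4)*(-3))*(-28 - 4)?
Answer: 768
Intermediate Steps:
((4 + 4)*(-3))*(-28 - 4) = (8*(-3))*(-32) = -24*(-32) = 768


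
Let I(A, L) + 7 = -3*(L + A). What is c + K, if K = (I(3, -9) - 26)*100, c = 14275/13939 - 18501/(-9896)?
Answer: -206511365161/137940344 ≈ -1497.1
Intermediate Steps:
c = 399150839/137940344 (c = 14275*(1/13939) - 18501*(-1/9896) = 14275/13939 + 18501/9896 = 399150839/137940344 ≈ 2.8936)
I(A, L) = -7 - 3*A - 3*L (I(A, L) = -7 - 3*(L + A) = -7 - 3*(A + L) = -7 + (-3*A - 3*L) = -7 - 3*A - 3*L)
K = -1500 (K = ((-7 - 3*3 - 3*(-9)) - 26)*100 = ((-7 - 9 + 27) - 26)*100 = (11 - 26)*100 = -15*100 = -1500)
c + K = 399150839/137940344 - 1500 = -206511365161/137940344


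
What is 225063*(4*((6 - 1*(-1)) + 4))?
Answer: 9902772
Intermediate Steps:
225063*(4*((6 - 1*(-1)) + 4)) = 225063*(4*((6 + 1) + 4)) = 225063*(4*(7 + 4)) = 225063*(4*11) = 225063*44 = 9902772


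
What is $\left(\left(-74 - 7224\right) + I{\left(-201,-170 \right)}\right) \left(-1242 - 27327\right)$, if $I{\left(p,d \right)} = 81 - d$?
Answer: $201325743$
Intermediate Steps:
$\left(\left(-74 - 7224\right) + I{\left(-201,-170 \right)}\right) \left(-1242 - 27327\right) = \left(\left(-74 - 7224\right) + \left(81 - -170\right)\right) \left(-1242 - 27327\right) = \left(\left(-74 - 7224\right) + \left(81 + 170\right)\right) \left(-28569\right) = \left(-7298 + 251\right) \left(-28569\right) = \left(-7047\right) \left(-28569\right) = 201325743$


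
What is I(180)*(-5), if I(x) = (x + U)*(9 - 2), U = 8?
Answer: -6580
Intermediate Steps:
I(x) = 56 + 7*x (I(x) = (x + 8)*(9 - 2) = (8 + x)*7 = 56 + 7*x)
I(180)*(-5) = (56 + 7*180)*(-5) = (56 + 1260)*(-5) = 1316*(-5) = -6580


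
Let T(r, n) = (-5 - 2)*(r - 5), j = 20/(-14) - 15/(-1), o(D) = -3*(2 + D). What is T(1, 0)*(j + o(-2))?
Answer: 380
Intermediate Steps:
o(D) = -6 - 3*D
j = 95/7 (j = 20*(-1/14) - 15*(-1) = -10/7 + 15 = 95/7 ≈ 13.571)
T(r, n) = 35 - 7*r (T(r, n) = -7*(-5 + r) = 35 - 7*r)
T(1, 0)*(j + o(-2)) = (35 - 7*1)*(95/7 + (-6 - 3*(-2))) = (35 - 7)*(95/7 + (-6 + 6)) = 28*(95/7 + 0) = 28*(95/7) = 380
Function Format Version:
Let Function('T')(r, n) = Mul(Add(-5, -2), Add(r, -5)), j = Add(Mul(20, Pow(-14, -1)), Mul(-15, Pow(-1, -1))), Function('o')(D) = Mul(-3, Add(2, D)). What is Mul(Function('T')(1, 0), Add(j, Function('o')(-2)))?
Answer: 380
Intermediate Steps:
Function('o')(D) = Add(-6, Mul(-3, D))
j = Rational(95, 7) (j = Add(Mul(20, Rational(-1, 14)), Mul(-15, -1)) = Add(Rational(-10, 7), 15) = Rational(95, 7) ≈ 13.571)
Function('T')(r, n) = Add(35, Mul(-7, r)) (Function('T')(r, n) = Mul(-7, Add(-5, r)) = Add(35, Mul(-7, r)))
Mul(Function('T')(1, 0), Add(j, Function('o')(-2))) = Mul(Add(35, Mul(-7, 1)), Add(Rational(95, 7), Add(-6, Mul(-3, -2)))) = Mul(Add(35, -7), Add(Rational(95, 7), Add(-6, 6))) = Mul(28, Add(Rational(95, 7), 0)) = Mul(28, Rational(95, 7)) = 380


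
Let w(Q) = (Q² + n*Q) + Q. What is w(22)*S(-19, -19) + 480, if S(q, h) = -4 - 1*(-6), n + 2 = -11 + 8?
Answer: 1272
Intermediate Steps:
n = -5 (n = -2 + (-11 + 8) = -2 - 3 = -5)
S(q, h) = 2 (S(q, h) = -4 + 6 = 2)
w(Q) = Q² - 4*Q (w(Q) = (Q² - 5*Q) + Q = Q² - 4*Q)
w(22)*S(-19, -19) + 480 = (22*(-4 + 22))*2 + 480 = (22*18)*2 + 480 = 396*2 + 480 = 792 + 480 = 1272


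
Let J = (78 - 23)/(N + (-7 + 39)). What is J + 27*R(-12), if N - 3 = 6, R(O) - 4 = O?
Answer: -8801/41 ≈ -214.66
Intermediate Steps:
R(O) = 4 + O
N = 9 (N = 3 + 6 = 9)
J = 55/41 (J = (78 - 23)/(9 + (-7 + 39)) = 55/(9 + 32) = 55/41 ≈ 1.3415)
J + 27*R(-12) = 55/41 + 27*(4 - 12) = 55/41 + 27*(-8) = 55/41 - 216 = -8801/41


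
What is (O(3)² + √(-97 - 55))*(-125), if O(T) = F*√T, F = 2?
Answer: -1500 - 250*I*√38 ≈ -1500.0 - 1541.1*I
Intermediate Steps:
O(T) = 2*√T
(O(3)² + √(-97 - 55))*(-125) = ((2*√3)² + √(-97 - 55))*(-125) = (12 + √(-152))*(-125) = (12 + 2*I*√38)*(-125) = -1500 - 250*I*√38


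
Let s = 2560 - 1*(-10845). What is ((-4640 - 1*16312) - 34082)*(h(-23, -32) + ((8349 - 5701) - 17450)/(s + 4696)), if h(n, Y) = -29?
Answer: 29703555854/18101 ≈ 1.6410e+6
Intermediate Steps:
s = 13405 (s = 2560 + 10845 = 13405)
((-4640 - 1*16312) - 34082)*(h(-23, -32) + ((8349 - 5701) - 17450)/(s + 4696)) = ((-4640 - 1*16312) - 34082)*(-29 + ((8349 - 5701) - 17450)/(13405 + 4696)) = ((-4640 - 16312) - 34082)*(-29 + (2648 - 17450)/18101) = (-20952 - 34082)*(-29 - 14802*1/18101) = -55034*(-29 - 14802/18101) = -55034*(-539731/18101) = 29703555854/18101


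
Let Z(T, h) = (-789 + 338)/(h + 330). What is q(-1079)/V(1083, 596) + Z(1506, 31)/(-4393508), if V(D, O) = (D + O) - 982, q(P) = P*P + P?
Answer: 1844840520693203/1105481302436 ≈ 1668.8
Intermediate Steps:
Z(T, h) = -451/(330 + h)
q(P) = P + P² (q(P) = P² + P = P + P²)
V(D, O) = -982 + D + O
q(-1079)/V(1083, 596) + Z(1506, 31)/(-4393508) = (-1079*(1 - 1079))/(-982 + 1083 + 596) - 451/(330 + 31)/(-4393508) = -1079*(-1078)/697 - 451/361*(-1/4393508) = 1163162*(1/697) - 451*1/361*(-1/4393508) = 1163162/697 - 451/361*(-1/4393508) = 1163162/697 + 451/1586056388 = 1844840520693203/1105481302436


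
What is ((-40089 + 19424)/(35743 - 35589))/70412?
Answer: -20665/10843448 ≈ -0.0019058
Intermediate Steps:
((-40089 + 19424)/(35743 - 35589))/70412 = -20665/154*(1/70412) = -20665*1/154*(1/70412) = -20665/154*1/70412 = -20665/10843448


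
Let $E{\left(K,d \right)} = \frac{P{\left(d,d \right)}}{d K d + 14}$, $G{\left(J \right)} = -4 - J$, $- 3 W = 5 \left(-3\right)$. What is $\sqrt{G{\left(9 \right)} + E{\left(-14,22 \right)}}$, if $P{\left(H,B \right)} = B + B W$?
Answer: $\frac{i \sqrt{337479}}{161} \approx 3.6083 i$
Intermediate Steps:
$W = 5$ ($W = - \frac{5 \left(-3\right)}{3} = \left(- \frac{1}{3}\right) \left(-15\right) = 5$)
$P{\left(H,B \right)} = 6 B$ ($P{\left(H,B \right)} = B + B 5 = B + 5 B = 6 B$)
$E{\left(K,d \right)} = \frac{6 d}{14 + K d^{2}}$ ($E{\left(K,d \right)} = \frac{6 d}{d K d + 14} = \frac{6 d}{K d d + 14} = \frac{6 d}{K d^{2} + 14} = \frac{6 d}{14 + K d^{2}}$)
$\sqrt{G{\left(9 \right)} + E{\left(-14,22 \right)}} = \sqrt{\left(-4 - 9\right) + 6 \cdot 22 \frac{1}{14 - 14 \cdot 22^{2}}} = \sqrt{\left(-4 - 9\right) + 6 \cdot 22 \frac{1}{14 - 6776}} = \sqrt{-13 + 6 \cdot 22 \frac{1}{14 - 6776}} = \sqrt{-13 + 6 \cdot 22 \frac{1}{-6762}} = \sqrt{-13 + 6 \cdot 22 \left(- \frac{1}{6762}\right)} = \sqrt{-13 - \frac{22}{1127}} = \sqrt{- \frac{14673}{1127}} = \frac{i \sqrt{337479}}{161}$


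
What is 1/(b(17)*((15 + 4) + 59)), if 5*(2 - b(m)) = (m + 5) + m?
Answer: -5/2262 ≈ -0.0022104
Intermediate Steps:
b(m) = 1 - 2*m/5 (b(m) = 2 - ((m + 5) + m)/5 = 2 - ((5 + m) + m)/5 = 2 - (5 + 2*m)/5 = 2 + (-1 - 2*m/5) = 1 - 2*m/5)
1/(b(17)*((15 + 4) + 59)) = 1/((1 - ⅖*17)*((15 + 4) + 59)) = 1/((1 - 34/5)*(19 + 59)) = 1/(-29/5*78) = 1/(-2262/5) = -5/2262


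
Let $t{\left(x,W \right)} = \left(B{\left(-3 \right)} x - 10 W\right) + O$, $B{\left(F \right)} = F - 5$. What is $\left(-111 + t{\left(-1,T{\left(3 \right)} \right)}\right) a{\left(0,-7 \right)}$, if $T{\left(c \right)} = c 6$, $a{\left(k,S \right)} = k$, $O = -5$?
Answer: $0$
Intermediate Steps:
$T{\left(c \right)} = 6 c$
$B{\left(F \right)} = -5 + F$
$t{\left(x,W \right)} = -5 - 10 W - 8 x$ ($t{\left(x,W \right)} = \left(\left(-5 - 3\right) x - 10 W\right) - 5 = \left(- 8 x - 10 W\right) - 5 = \left(- 10 W - 8 x\right) - 5 = -5 - 10 W - 8 x$)
$\left(-111 + t{\left(-1,T{\left(3 \right)} \right)}\right) a{\left(0,-7 \right)} = \left(-111 - \left(-3 + 10 \cdot 6 \cdot 3\right)\right) 0 = \left(-111 - 177\right) 0 = \left(-288\right) 0 = 0$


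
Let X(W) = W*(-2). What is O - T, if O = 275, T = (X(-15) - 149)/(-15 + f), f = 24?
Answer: 2594/9 ≈ 288.22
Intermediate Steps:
X(W) = -2*W
T = -119/9 (T = (-2*(-15) - 149)/(-15 + 24) = (30 - 149)/9 = -119*⅑ = -119/9 ≈ -13.222)
O - T = 275 - 1*(-119/9) = 275 + 119/9 = 2594/9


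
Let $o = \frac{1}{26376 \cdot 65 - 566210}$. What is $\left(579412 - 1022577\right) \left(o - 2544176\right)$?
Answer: $\frac{258923512745119207}{229646} \approx 1.1275 \cdot 10^{12}$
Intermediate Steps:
$o = \frac{1}{1148230}$ ($o = \frac{1}{1714440 - 566210} = \frac{1}{1148230} \approx 8.7091 \cdot 10^{-7}$)
$\left(579412 - 1022577\right) \left(o - 2544176\right) = \left(579412 - 1022577\right) \left(\frac{1}{1148230} - 2544176\right) = \left(-443165\right) \left(- \frac{2921299208479}{1148230}\right) = \frac{258923512745119207}{229646}$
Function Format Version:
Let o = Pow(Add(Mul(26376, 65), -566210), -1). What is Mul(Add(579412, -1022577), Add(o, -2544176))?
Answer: Rational(258923512745119207, 229646) ≈ 1.1275e+12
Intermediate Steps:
o = Rational(1, 1148230) (o = Pow(Add(1714440, -566210), -1) = Pow(1148230, -1) = Rational(1, 1148230) ≈ 8.7091e-7)
Mul(Add(579412, -1022577), Add(o, -2544176)) = Mul(Add(579412, -1022577), Add(Rational(1, 1148230), -2544176)) = Mul(-443165, Rational(-2921299208479, 1148230)) = Rational(258923512745119207, 229646)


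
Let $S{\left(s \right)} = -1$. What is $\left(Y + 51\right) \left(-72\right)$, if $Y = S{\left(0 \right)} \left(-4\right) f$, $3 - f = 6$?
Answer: $-2808$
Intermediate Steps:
$f = -3$ ($f = 3 - 6 = -3$)
$Y = -12$ ($Y = \left(-1\right) \left(-4\right) \left(-3\right) = 4 \left(-3\right) = -12$)
$\left(Y + 51\right) \left(-72\right) = \left(-12 + 51\right) \left(-72\right) = 39 \left(-72\right) = -2808$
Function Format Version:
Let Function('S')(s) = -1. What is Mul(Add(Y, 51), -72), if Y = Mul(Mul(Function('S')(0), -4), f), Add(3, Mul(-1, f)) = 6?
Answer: -2808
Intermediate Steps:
f = -3 (f = Add(3, Mul(-1, 6)) = Add(3, -6) = -3)
Y = -12 (Y = Mul(Mul(-1, -4), -3) = Mul(4, -3) = -12)
Mul(Add(Y, 51), -72) = Mul(Add(-12, 51), -72) = Mul(39, -72) = -2808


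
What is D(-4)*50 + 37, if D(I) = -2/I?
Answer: 62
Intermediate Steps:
D(-4)*50 + 37 = -2/(-4)*50 + 37 = -2*(-¼)*50 + 37 = (½)*50 + 37 = 25 + 37 = 62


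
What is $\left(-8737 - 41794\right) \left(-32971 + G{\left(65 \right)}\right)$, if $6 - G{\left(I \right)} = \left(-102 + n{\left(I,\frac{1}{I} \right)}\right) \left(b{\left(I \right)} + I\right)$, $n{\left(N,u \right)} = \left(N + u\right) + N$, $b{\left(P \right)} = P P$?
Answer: $7738873181$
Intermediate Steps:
$b{\left(P \right)} = P^{2}$
$n{\left(N,u \right)} = u + 2 N$
$G{\left(I \right)} = 6 - \left(I + I^{2}\right) \left(-102 + \frac{1}{I} + 2 I\right)$ ($G{\left(I \right)} = 6 - \left(-102 + \left(\frac{1}{I} + 2 I\right)\right) \left(I^{2} + I\right) = 6 - \left(-102 + \frac{1}{I} + 2 I\right) \left(I + I^{2}\right) = 6 - \left(I + I^{2}\right) \left(-102 + \frac{1}{I} + 2 I\right)$)
$\left(-8737 - 41794\right) \left(-32971 + G{\left(65 \right)}\right) = \left(-8737 - 41794\right) \left(-32971 + \left(5 - 2 \cdot 65^{3} + 100 \cdot 65^{2} + 101 \cdot 65\right)\right) = - 50531 \left(-32971 + \left(5 - 549250 + 100 \cdot 4225 + 6565\right)\right) = - 50531 \left(-32971 + \left(5 - 549250 + 422500 + 6565\right)\right) = - 50531 \left(-32971 - 120180\right) = \left(-50531\right) \left(-153151\right) = 7738873181$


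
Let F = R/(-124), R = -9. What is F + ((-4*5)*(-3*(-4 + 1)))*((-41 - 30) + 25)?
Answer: 1026729/124 ≈ 8280.1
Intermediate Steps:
F = 9/124 (F = -9/(-124) = -9*(-1/124) = 9/124 ≈ 0.072581)
F + ((-4*5)*(-3*(-4 + 1)))*((-41 - 30) + 25) = 9/124 + ((-4*5)*(-3*(-4 + 1)))*((-41 - 30) + 25) = 9/124 + (-(-60)*(-3))*(-71 + 25) = 9/124 - 20*9*(-46) = 9/124 - 180*(-46) = 9/124 + 8280 = 1026729/124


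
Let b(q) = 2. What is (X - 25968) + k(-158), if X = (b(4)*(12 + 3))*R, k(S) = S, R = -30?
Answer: -27026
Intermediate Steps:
X = -900 (X = (2*(12 + 3))*(-30) = (2*15)*(-30) = 30*(-30) = -900)
(X - 25968) + k(-158) = (-900 - 25968) - 158 = -26868 - 158 = -27026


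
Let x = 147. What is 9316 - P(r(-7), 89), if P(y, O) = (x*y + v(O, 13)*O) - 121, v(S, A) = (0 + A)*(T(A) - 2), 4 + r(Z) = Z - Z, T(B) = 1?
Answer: 11182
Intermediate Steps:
r(Z) = -4 (r(Z) = -4 + (Z - Z) = -4 + 0 = -4)
v(S, A) = -A (v(S, A) = (0 + A)*(1 - 2) = A*(-1) = -A)
P(y, O) = -121 - 13*O + 147*y (P(y, O) = (147*y + (-1*13)*O) - 121 = (147*y - 13*O) - 121 = (-13*O + 147*y) - 121 = -121 - 13*O + 147*y)
9316 - P(r(-7), 89) = 9316 - (-121 - 13*89 + 147*(-4)) = 9316 - (-121 - 1157 - 588) = 9316 - 1*(-1866) = 9316 + 1866 = 11182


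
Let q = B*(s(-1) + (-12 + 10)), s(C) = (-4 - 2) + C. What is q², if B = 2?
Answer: 324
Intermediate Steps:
s(C) = -6 + C
q = -18 (q = 2*((-6 - 1) + (-12 + 10)) = 2*(-7 - 2) = 2*(-9) = -18)
q² = (-18)² = 324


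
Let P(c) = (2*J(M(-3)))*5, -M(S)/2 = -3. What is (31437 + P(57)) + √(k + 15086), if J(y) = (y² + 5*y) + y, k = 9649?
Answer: 32157 + √24735 ≈ 32314.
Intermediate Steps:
M(S) = 6 (M(S) = -2*(-3) = 6)
J(y) = y² + 6*y
P(c) = 720 (P(c) = (2*(6*(6 + 6)))*5 = (2*(6*12))*5 = (2*72)*5 = 144*5 = 720)
(31437 + P(57)) + √(k + 15086) = (31437 + 720) + √(9649 + 15086) = 32157 + √24735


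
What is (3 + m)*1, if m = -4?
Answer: -1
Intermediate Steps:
(3 + m)*1 = (3 - 4)*1 = -1*1 = -1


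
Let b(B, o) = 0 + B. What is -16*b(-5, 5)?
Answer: 80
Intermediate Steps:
b(B, o) = B
-16*b(-5, 5) = -16*(-5) = 80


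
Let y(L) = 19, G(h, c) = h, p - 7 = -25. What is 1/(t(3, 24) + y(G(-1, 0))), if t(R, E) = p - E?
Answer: -1/23 ≈ -0.043478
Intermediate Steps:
p = -18 (p = 7 - 25 = -18)
t(R, E) = -18 - E
1/(t(3, 24) + y(G(-1, 0))) = 1/((-18 - 1*24) + 19) = 1/((-18 - 24) + 19) = 1/(-42 + 19) = 1/(-23) = -1/23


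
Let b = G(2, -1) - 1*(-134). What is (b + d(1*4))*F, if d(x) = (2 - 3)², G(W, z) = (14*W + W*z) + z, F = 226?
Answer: 36160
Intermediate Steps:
G(W, z) = z + 14*W + W*z
b = 159 (b = (-1 + 14*2 + 2*(-1)) - 1*(-134) = (-1 + 28 - 2) + 134 = 25 + 134 = 159)
d(x) = 1 (d(x) = (-1)² = 1)
(b + d(1*4))*F = (159 + 1)*226 = 160*226 = 36160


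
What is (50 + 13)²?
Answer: 3969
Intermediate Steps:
(50 + 13)² = 63² = 3969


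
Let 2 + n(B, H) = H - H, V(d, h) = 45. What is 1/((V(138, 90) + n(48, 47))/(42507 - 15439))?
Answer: 27068/43 ≈ 629.49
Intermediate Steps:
n(B, H) = -2 (n(B, H) = -2 + (H - H) = -2 + 0 = -2)
1/((V(138, 90) + n(48, 47))/(42507 - 15439)) = 1/((45 - 2)/(42507 - 15439)) = 1/(43/27068) = 27068/43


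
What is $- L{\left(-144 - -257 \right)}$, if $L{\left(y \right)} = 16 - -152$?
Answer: $-168$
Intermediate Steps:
$L{\left(y \right)} = 168$ ($L{\left(y \right)} = 16 + 152 = 168$)
$- L{\left(-144 - -257 \right)} = \left(-1\right) 168 = -168$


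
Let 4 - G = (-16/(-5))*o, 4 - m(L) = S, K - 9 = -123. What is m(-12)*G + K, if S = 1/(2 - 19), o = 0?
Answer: -1662/17 ≈ -97.765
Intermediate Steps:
K = -114 (K = 9 - 123 = -114)
S = -1/17 (S = 1/(-17) = -1/17 ≈ -0.058824)
m(L) = 69/17 (m(L) = 4 - 1*(-1/17) = 4 + 1/17 = 69/17)
G = 4 (G = 4 - (-16/(-5))*0 = 4 - (-16*(-1/5))*0 = 4 - 16*0/5 = 4 - 1*0 = 4 + 0 = 4)
m(-12)*G + K = (69/17)*4 - 114 = 276/17 - 114 = -1662/17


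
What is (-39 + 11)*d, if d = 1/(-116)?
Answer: 7/29 ≈ 0.24138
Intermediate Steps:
d = -1/116 ≈ -0.0086207
(-39 + 11)*d = (-39 + 11)*(-1/116) = -28*(-1/116) = 7/29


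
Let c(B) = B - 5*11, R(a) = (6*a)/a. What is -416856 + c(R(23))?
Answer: -416905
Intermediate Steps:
R(a) = 6
c(B) = -55 + B (c(B) = B - 55 = -55 + B)
-416856 + c(R(23)) = -416856 + (-55 + 6) = -416856 - 49 = -416905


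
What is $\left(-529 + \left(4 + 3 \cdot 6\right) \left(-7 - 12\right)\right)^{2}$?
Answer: $896809$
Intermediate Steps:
$\left(-529 + \left(4 + 3 \cdot 6\right) \left(-7 - 12\right)\right)^{2} = \left(-529 + \left(4 + 18\right) \left(-19\right)\right)^{2} = \left(-529 + 22 \left(-19\right)\right)^{2} = \left(-529 - 418\right)^{2} = \left(-947\right)^{2} = 896809$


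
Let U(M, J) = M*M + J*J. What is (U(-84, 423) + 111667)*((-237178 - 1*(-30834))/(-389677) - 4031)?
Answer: -467486767202236/389677 ≈ -1.1997e+9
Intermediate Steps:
U(M, J) = J**2 + M**2 (U(M, J) = M**2 + J**2 = J**2 + M**2)
(U(-84, 423) + 111667)*((-237178 - 1*(-30834))/(-389677) - 4031) = ((423**2 + (-84)**2) + 111667)*((-237178 - 1*(-30834))/(-389677) - 4031) = ((178929 + 7056) + 111667)*((-237178 + 30834)*(-1/389677) - 4031) = (185985 + 111667)*(-206344*(-1/389677) - 4031) = 297652*(206344/389677 - 4031) = 297652*(-1570581643/389677) = -467486767202236/389677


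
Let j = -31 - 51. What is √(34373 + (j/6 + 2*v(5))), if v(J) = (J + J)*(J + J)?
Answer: √311034/3 ≈ 185.90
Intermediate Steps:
j = -82
v(J) = 4*J² (v(J) = (2*J)*(2*J) = 4*J²)
√(34373 + (j/6 + 2*v(5))) = √(34373 + (-82/6 + 2*(4*5²))) = √(34373 + (-82*⅙ + 2*(4*25))) = √(34373 + (-41/3 + 2*100)) = √(34373 + (-41/3 + 200)) = √(34373 + 559/3) = √(103678/3) = √311034/3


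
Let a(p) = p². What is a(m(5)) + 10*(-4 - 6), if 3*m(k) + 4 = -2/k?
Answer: -22016/225 ≈ -97.849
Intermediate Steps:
m(k) = -4/3 - 2/(3*k) (m(k) = -4/3 + (-2/k)/3 = -4/3 - 2/(3*k))
a(m(5)) + 10*(-4 - 6) = ((⅔)*(-1 - 2*5)/5)² + 10*(-4 - 6) = ((⅔)*(⅕)*(-1 - 10))² + 10*(-10) = ((⅔)*(⅕)*(-11))² - 100 = (-22/15)² - 100 = 484/225 - 100 = -22016/225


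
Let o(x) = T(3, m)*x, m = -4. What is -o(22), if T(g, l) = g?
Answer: -66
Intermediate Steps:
o(x) = 3*x
-o(22) = -3*22 = -1*66 = -66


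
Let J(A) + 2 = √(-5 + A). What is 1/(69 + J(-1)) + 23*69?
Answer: 7133632/4495 - I*√6/4495 ≈ 1587.0 - 0.00054494*I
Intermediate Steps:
J(A) = -2 + √(-5 + A)
1/(69 + J(-1)) + 23*69 = 1/(69 + (-2 + √(-5 - 1))) + 23*69 = 1/(69 + (-2 + √(-6))) + 1587 = 1/(69 + (-2 + I*√6)) + 1587 = 1/(67 + I*√6) + 1587 = 1587 + 1/(67 + I*√6)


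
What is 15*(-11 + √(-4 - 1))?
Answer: -165 + 15*I*√5 ≈ -165.0 + 33.541*I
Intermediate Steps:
15*(-11 + √(-4 - 1)) = 15*(-11 + √(-5)) = 15*(-11 + I*√5) = -165 + 15*I*√5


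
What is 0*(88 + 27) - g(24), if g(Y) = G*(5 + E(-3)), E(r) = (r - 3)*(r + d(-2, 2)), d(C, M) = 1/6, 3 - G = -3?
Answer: -132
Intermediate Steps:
G = 6 (G = 3 - 1*(-3) = 3 + 3 = 6)
d(C, M) = ⅙
E(r) = (-3 + r)*(⅙ + r) (E(r) = (r - 3)*(r + ⅙) = (-3 + r)*(⅙ + r))
g(Y) = 132 (g(Y) = 6*(5 + (-½ + (-3)² - 17/6*(-3))) = 6*(5 + (-½ + 9 + 17/2)) = 6*(5 + 17) = 6*22 = 132)
0*(88 + 27) - g(24) = 0*(88 + 27) - 1*132 = 0*115 - 132 = 0 - 132 = -132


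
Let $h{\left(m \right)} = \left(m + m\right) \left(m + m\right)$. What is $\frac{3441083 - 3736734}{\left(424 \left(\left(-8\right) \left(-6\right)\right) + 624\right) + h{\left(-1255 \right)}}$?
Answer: $- \frac{295651}{6321076} \approx -0.046772$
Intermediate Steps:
$h{\left(m \right)} = 4 m^{2}$ ($h{\left(m \right)} = 2 m 2 m = 4 m^{2}$)
$\frac{3441083 - 3736734}{\left(424 \left(\left(-8\right) \left(-6\right)\right) + 624\right) + h{\left(-1255 \right)}} = \frac{3441083 - 3736734}{\left(424 \left(\left(-8\right) \left(-6\right)\right) + 624\right) + 4 \left(-1255\right)^{2}} = - \frac{295651}{\left(424 \cdot 48 + 624\right) + 4 \cdot 1575025} = - \frac{295651}{\left(20352 + 624\right) + 6300100} = - \frac{295651}{20976 + 6300100} = - \frac{295651}{6321076}$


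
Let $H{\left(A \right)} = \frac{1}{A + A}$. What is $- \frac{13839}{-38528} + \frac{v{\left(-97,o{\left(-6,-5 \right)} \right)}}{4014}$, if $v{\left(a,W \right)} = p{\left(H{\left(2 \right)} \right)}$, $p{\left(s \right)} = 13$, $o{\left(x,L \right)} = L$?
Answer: $\frac{4003615}{11046528} \approx 0.36243$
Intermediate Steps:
$H{\left(A \right)} = \frac{1}{2 A}$
$v{\left(a,W \right)} = 13$
$- \frac{13839}{-38528} + \frac{v{\left(-97,o{\left(-6,-5 \right)} \right)}}{4014} = - \frac{13839}{-38528} + \frac{13}{4014} = \left(-13839\right) \left(- \frac{1}{38528}\right) + 13 \cdot \frac{1}{4014} = \frac{1977}{5504} + \frac{13}{4014} = \frac{4003615}{11046528}$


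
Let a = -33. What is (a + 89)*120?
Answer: 6720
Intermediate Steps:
(a + 89)*120 = (-33 + 89)*120 = 56*120 = 6720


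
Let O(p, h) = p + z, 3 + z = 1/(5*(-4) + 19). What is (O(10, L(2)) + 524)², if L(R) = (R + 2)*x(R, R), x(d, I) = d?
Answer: 280900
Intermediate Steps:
L(R) = R*(2 + R) (L(R) = (R + 2)*R = (2 + R)*R = R*(2 + R))
z = -4 (z = -3 + 1/(5*(-4) + 19) = -3 + 1/(-20 + 19) = -3 + 1/(-1) = -3 - 1 = -4)
O(p, h) = -4 + p (O(p, h) = p - 4 = -4 + p)
(O(10, L(2)) + 524)² = ((-4 + 10) + 524)² = (6 + 524)² = 530² = 280900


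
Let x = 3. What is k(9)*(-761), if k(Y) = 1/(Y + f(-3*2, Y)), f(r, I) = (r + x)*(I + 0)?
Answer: 761/18 ≈ 42.278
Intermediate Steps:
f(r, I) = I*(3 + r) (f(r, I) = (r + 3)*(I + 0) = (3 + r)*I = I*(3 + r))
k(Y) = -1/(2*Y) (k(Y) = 1/(Y + Y*(3 - 3*2)) = 1/(Y + Y*(3 - 6)) = 1/(Y + Y*(-3)) = 1/(Y - 3*Y) = 1/(-2*Y) = -1/(2*Y))
k(9)*(-761) = -1/2/9*(-761) = -1/2*1/9*(-761) = -1/18*(-761) = 761/18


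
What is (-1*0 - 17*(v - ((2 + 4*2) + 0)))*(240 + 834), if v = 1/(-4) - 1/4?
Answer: 191709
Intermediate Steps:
v = -½ (v = 1*(-¼) - 1*¼ = -¼ - ¼ = -½ ≈ -0.50000)
(-1*0 - 17*(v - ((2 + 4*2) + 0)))*(240 + 834) = (-1*0 - 17*(-½ - ((2 + 4*2) + 0)))*(240 + 834) = (0 - 17*(-½ - ((2 + 8) + 0)))*1074 = (0 - 17*(-½ - (10 + 0)))*1074 = (0 - 17*(-½ - 1*10))*1074 = (0 - 17*(-½ - 10))*1074 = (0 - 17*(-21/2))*1074 = (0 + 357/2)*1074 = (357/2)*1074 = 191709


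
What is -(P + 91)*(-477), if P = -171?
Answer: -38160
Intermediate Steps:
-(P + 91)*(-477) = -(-171 + 91)*(-477) = -(-80)*(-477) = -1*38160 = -38160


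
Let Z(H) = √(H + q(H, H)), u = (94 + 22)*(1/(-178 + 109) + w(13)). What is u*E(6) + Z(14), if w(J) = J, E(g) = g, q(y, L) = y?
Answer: 207872/23 + 2*√7 ≈ 9043.2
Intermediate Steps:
u = 103936/69 (u = (94 + 22)*(1/(-178 + 109) + 13) = 116*(1/(-69) + 13) = 116*(-1/69 + 13) = 116*(896/69) = 103936/69 ≈ 1506.3)
Z(H) = √2*√H (Z(H) = √(H + H) = √(2*H) = √2*√H)
u*E(6) + Z(14) = (103936/69)*6 + √2*√14 = 207872/23 + 2*√7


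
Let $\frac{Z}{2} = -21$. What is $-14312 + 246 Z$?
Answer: $-24644$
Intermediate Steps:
$Z = -42$ ($Z = 2 \left(-21\right) = -42$)
$-14312 + 246 Z = -14312 + 246 \left(-42\right) = -14312 - 10332 = -24644$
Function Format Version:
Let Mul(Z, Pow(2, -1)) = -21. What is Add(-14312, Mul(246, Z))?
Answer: -24644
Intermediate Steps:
Z = -42 (Z = Mul(2, -21) = -42)
Add(-14312, Mul(246, Z)) = Add(-14312, Mul(246, -42)) = Add(-14312, -10332) = -24644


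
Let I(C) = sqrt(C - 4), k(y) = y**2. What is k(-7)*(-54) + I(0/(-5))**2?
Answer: -2650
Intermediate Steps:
I(C) = sqrt(-4 + C)
k(-7)*(-54) + I(0/(-5))**2 = (-7)**2*(-54) + (sqrt(-4 + 0/(-5)))**2 = 49*(-54) + (sqrt(-4 + 0*(-1/5)))**2 = -2646 + (sqrt(-4 + 0))**2 = -2646 + (sqrt(-4))**2 = -2646 + (2*I)**2 = -2646 - 4 = -2650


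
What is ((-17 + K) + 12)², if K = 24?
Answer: 361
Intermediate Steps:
((-17 + K) + 12)² = ((-17 + 24) + 12)² = (7 + 12)² = 19² = 361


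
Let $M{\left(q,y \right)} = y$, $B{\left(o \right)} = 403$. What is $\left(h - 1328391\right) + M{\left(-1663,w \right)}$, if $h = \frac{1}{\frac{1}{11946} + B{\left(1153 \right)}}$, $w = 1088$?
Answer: $- \frac{6389953855471}{4814239} \approx -1.3273 \cdot 10^{6}$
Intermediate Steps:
$h = \frac{11946}{4814239}$ ($h = \frac{1}{\frac{1}{11946} + 403} = \frac{1}{\frac{4814239}{11946}} = \frac{11946}{4814239} \approx 0.0024814$)
$\left(h - 1328391\right) + M{\left(-1663,w \right)} = \left(\frac{11946}{4814239} - 1328391\right) + 1088 = - \frac{6395191747503}{4814239} + 1088 = - \frac{6389953855471}{4814239}$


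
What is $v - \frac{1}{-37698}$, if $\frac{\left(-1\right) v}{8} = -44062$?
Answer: $\frac{13288394209}{37698} \approx 3.525 \cdot 10^{5}$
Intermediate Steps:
$v = 352496$ ($v = \left(-8\right) \left(-44062\right) = 352496$)
$v - \frac{1}{-37698} = 352496 - \frac{1}{-37698} = 352496 - - \frac{1}{37698} = 352496 + \frac{1}{37698} = \frac{13288394209}{37698}$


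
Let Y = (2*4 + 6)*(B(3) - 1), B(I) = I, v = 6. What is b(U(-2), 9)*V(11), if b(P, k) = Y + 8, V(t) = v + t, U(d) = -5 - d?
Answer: 612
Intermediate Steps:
Y = 28 (Y = (2*4 + 6)*(3 - 1) = (8 + 6)*2 = 14*2 = 28)
V(t) = 6 + t
b(P, k) = 36 (b(P, k) = 28 + 8 = 36)
b(U(-2), 9)*V(11) = 36*(6 + 11) = 36*17 = 612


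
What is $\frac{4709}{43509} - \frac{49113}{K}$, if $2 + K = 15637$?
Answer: $- \frac{2063232302}{680263215} \approx -3.033$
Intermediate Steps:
$K = 15635$ ($K = -2 + 15637 = 15635$)
$\frac{4709}{43509} - \frac{49113}{K} = \frac{4709}{43509} - \frac{49113}{15635} = - \frac{2063232302}{680263215}$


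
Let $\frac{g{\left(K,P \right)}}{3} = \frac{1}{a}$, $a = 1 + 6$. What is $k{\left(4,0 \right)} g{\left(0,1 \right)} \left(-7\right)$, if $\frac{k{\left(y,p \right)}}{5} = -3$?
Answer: $45$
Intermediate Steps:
$a = 7$
$k{\left(y,p \right)} = -15$ ($k{\left(y,p \right)} = 5 \left(-3\right) = -15$)
$g{\left(K,P \right)} = \frac{3}{7}$
$k{\left(4,0 \right)} g{\left(0,1 \right)} \left(-7\right) = \left(-15\right) \frac{3}{7} \left(-7\right) = \left(- \frac{45}{7}\right) \left(-7\right) = 45$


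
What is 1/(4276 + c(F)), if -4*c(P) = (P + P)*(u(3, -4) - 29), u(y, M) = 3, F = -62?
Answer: 1/3470 ≈ 0.00028818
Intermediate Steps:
c(P) = 13*P (c(P) = -(P + P)*(3 - 29)/4 = -2*P*(-26)/4 = -(-13)*P = 13*P)
1/(4276 + c(F)) = 1/(4276 + 13*(-62)) = 1/(4276 - 806) = 1/3470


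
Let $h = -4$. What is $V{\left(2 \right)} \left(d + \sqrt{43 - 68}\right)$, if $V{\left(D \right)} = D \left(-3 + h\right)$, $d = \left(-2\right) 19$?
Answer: $532 - 70 i \approx 532.0 - 70.0 i$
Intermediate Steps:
$d = -38$
$V{\left(D \right)} = - 7 D$ ($V{\left(D \right)} = D \left(-3 - 4\right) = D \left(-7\right) = - 7 D$)
$V{\left(2 \right)} \left(d + \sqrt{43 - 68}\right) = \left(-7\right) 2 \left(-38 + \sqrt{43 - 68}\right) = - 14 \left(-38 + \sqrt{-25}\right) = - 14 \left(-38 + 5 i\right) = 532 - 70 i$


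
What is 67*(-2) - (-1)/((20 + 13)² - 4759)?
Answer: -491781/3670 ≈ -134.00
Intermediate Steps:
67*(-2) - (-1)/((20 + 13)² - 4759) = -134 - (-1)/(33² - 4759) = -134 - (-1)/(1089 - 4759) = -134 - (-1)/(-3670) = -134 - (-1)*(-1)/3670 = -134 - 1*1/3670 = -134 - 1/3670 = -491781/3670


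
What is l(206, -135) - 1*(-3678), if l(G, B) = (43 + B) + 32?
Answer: 3618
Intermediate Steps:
l(G, B) = 75 + B
l(206, -135) - 1*(-3678) = (75 - 135) - 1*(-3678) = -60 + 3678 = 3618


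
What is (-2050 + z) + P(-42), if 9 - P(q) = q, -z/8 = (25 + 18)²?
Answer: -16791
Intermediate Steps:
z = -14792 (z = -8*(25 + 18)² = -8*43² = -8*1849 = -14792)
P(q) = 9 - q
(-2050 + z) + P(-42) = (-2050 - 14792) + (9 - 1*(-42)) = -16842 + (9 + 42) = -16842 + 51 = -16791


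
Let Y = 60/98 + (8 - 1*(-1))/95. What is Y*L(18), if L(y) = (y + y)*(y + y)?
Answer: 4265136/4655 ≈ 916.25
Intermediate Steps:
Y = 3291/4655 (Y = 60*(1/98) + (8 + 1)*(1/95) = 30/49 + 9*(1/95) = 30/49 + 9/95 = 3291/4655 ≈ 0.70698)
L(y) = 4*y² (L(y) = (2*y)*(2*y) = 4*y²)
Y*L(18) = 3291*(4*18²)/4655 = 3291*(4*324)/4655 = (3291/4655)*1296 = 4265136/4655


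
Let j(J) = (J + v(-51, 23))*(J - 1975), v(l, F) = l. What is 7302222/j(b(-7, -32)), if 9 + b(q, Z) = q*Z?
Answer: -3651111/144320 ≈ -25.299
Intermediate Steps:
b(q, Z) = -9 + Z*q (b(q, Z) = -9 + q*Z = -9 + Z*q)
j(J) = (-1975 + J)*(-51 + J) (j(J) = (J - 51)*(J - 1975) = (-51 + J)*(-1975 + J) = (-1975 + J)*(-51 + J))
7302222/j(b(-7, -32)) = 7302222/(100725 + (-9 - 32*(-7))² - 2026*(-9 - 32*(-7))) = 7302222/(100725 + (-9 + 224)² - 2026*(-9 + 224)) = 7302222/(100725 + 215² - 2026*215) = 7302222/(100725 + 46225 - 435590) = 7302222/(-288640) = 7302222*(-1/288640) = -3651111/144320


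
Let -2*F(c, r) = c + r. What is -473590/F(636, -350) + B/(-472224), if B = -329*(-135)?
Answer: 5734210585/1731488 ≈ 3311.7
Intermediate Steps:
B = 44415
F(c, r) = -c/2 - r/2 (F(c, r) = -(c + r)/2 = -c/2 - r/2)
-473590/F(636, -350) + B/(-472224) = -473590/(-½*636 - ½*(-350)) + 44415/(-472224) = -473590/(-318 + 175) + 44415*(-1/472224) = -473590/(-143) - 14805/157408 = -473590*(-1/143) - 14805/157408 = 36430/11 - 14805/157408 = 5734210585/1731488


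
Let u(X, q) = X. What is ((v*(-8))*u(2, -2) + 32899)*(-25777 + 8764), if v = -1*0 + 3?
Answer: -558894063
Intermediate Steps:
v = 3 (v = 0 + 3 = 3)
((v*(-8))*u(2, -2) + 32899)*(-25777 + 8764) = ((3*(-8))*2 + 32899)*(-25777 + 8764) = (-24*2 + 32899)*(-17013) = (-48 + 32899)*(-17013) = 32851*(-17013) = -558894063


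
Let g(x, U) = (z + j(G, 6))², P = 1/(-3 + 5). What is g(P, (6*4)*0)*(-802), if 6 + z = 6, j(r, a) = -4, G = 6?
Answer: -12832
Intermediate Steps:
P = ½ (P = 1/2 = ½ ≈ 0.50000)
z = 0 (z = -6 + 6 = 0)
g(x, U) = 16 (g(x, U) = (0 - 4)² = (-4)² = 16)
g(P, (6*4)*0)*(-802) = 16*(-802) = -12832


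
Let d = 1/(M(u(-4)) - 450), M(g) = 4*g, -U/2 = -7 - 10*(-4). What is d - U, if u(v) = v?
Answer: 30755/466 ≈ 65.998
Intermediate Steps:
U = -66 (U = -2*(-7 - 10*(-4)) = -2*(-7 + 40) = -2*33 = -66)
d = -1/466 (d = 1/(4*(-4) - 450) = 1/(-16 - 450) = 1/(-466) = -1/466 ≈ -0.0021459)
d - U = -1/466 - 1*(-66) = -1/466 + 66 = 30755/466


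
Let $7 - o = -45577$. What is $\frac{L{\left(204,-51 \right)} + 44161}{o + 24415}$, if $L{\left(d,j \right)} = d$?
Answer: $\frac{44365}{69999} \approx 0.63379$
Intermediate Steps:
$o = 45584$ ($o = 7 - -45577 = 7 + 45577 = 45584$)
$\frac{L{\left(204,-51 \right)} + 44161}{o + 24415} = \frac{204 + 44161}{45584 + 24415} = \frac{44365}{69999}$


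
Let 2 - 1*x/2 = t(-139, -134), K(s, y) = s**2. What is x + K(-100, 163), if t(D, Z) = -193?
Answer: 10390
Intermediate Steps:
x = 390 (x = 4 - 2*(-193) = 4 + 386 = 390)
x + K(-100, 163) = 390 + (-100)**2 = 390 + 10000 = 10390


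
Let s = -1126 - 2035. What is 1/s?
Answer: -1/3161 ≈ -0.00031636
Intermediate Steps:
s = -3161
1/s = 1/(-3161) = -1/3161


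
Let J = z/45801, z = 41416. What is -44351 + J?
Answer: -2031278735/45801 ≈ -44350.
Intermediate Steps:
J = 41416/45801 ≈ 0.90426
-44351 + J = -44351 + 41416/45801 = -2031278735/45801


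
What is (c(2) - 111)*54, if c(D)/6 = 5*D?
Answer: -2754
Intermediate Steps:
c(D) = 30*D (c(D) = 6*(5*D) = 30*D)
(c(2) - 111)*54 = (30*2 - 111)*54 = (60 - 111)*54 = -51*54 = -2754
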